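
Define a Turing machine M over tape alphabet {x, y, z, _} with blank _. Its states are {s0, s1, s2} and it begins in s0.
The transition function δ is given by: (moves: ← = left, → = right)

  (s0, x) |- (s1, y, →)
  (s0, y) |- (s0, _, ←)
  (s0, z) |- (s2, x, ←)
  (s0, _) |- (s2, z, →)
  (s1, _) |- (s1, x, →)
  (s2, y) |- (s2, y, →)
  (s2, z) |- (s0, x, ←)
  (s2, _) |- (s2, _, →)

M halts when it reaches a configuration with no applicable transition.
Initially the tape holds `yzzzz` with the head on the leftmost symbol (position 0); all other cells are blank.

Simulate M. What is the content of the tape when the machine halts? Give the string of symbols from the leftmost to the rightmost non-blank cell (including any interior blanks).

zzxzzz

state=s0 head=0 tape=_[y]zzzz   (s0,y)→(s0,_,←)
state=s0 head=-1 tape=[_]_zzzz   (s0,_)→(s2,z,→)
state=s2 head=0 tape=z[_]zzzz   (s2,_)→(s2,_,→)
state=s2 head=1 tape=z_[z]zzz   (s2,z)→(s0,x,←)
state=s0 head=0 tape=z[_]xzzz   (s0,_)→(s2,z,→)
state=s2 head=1 tape=zz[x]zzz
The non-blank tape span at halt is zzxzzz.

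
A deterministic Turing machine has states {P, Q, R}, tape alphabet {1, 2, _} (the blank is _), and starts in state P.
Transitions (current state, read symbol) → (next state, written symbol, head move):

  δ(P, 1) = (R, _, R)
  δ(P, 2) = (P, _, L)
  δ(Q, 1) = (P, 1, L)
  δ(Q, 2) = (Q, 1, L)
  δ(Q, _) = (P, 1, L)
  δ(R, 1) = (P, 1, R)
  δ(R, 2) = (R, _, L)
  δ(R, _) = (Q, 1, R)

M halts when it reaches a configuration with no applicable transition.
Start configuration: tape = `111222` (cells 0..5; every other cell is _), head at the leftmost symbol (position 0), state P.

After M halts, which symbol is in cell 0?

P | [1]11222   read 1 → write _, move R, go to R
R | _[1]1222   read 1 → write 1, move R, go to P
P | _1[1]222   read 1 → write _, move R, go to R
R | _1_[2]22   read 2 → write _, move L, go to R
R | _1[_]_22   read _ → write 1, move R, go to Q
Q | _11[_]22   read _ → write 1, move L, go to P
P | _1[1]122   read 1 → write _, move R, go to R
R | _1_[1]22   read 1 → write 1, move R, go to P
P | _1_1[2]2   read 2 → write _, move L, go to P
P | _1_[1]_2   read 1 → write _, move R, go to R
R | _1__[_]2   read _ → write 1, move R, go to Q
Q | _1__1[2]   read 2 → write 1, move L, go to Q
Q | _1__[1]1   read 1 → write 1, move L, go to P
P | _1_[_]11
Cell 0 holds _ when M halts.

_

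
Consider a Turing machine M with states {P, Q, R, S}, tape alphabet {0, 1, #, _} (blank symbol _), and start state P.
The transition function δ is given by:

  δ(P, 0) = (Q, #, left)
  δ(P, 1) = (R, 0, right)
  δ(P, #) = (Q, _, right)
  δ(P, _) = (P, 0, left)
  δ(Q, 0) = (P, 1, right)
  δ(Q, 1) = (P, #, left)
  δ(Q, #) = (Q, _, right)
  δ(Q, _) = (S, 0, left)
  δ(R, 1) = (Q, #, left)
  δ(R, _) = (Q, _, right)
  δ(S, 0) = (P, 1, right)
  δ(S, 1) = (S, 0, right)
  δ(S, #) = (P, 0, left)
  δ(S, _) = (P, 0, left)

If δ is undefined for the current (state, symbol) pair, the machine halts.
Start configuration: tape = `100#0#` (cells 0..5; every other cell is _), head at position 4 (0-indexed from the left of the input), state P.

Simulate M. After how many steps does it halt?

state=P head=4 tape=100#[0]#_   (P,0)→(Q,#,left)
state=Q head=3 tape=100[#]##_   (Q,#)→(Q,_,right)
state=Q head=4 tape=100_[#]#_   (Q,#)→(Q,_,right)
state=Q head=5 tape=100__[#]_   (Q,#)→(Q,_,right)
state=Q head=6 tape=100___[_]   (Q,_)→(S,0,left)
state=S head=5 tape=100__[_]0   (S,_)→(P,0,left)
state=P head=4 tape=100_[_]00   (P,_)→(P,0,left)
state=P head=3 tape=100[_]000   (P,_)→(P,0,left)
state=P head=2 tape=10[0]0000   (P,0)→(Q,#,left)
state=Q head=1 tape=1[0]#0000   (Q,0)→(P,1,right)
state=P head=2 tape=11[#]0000   (P,#)→(Q,_,right)
state=Q head=3 tape=11_[0]000   (Q,0)→(P,1,right)
state=P head=4 tape=11_1[0]00   (P,0)→(Q,#,left)
state=Q head=3 tape=11_[1]#00   (Q,1)→(P,#,left)
state=P head=2 tape=11[_]##00   (P,_)→(P,0,left)
state=P head=1 tape=1[1]0##00   (P,1)→(R,0,right)
state=R head=2 tape=10[0]##00
M halts after 16 transitions.

16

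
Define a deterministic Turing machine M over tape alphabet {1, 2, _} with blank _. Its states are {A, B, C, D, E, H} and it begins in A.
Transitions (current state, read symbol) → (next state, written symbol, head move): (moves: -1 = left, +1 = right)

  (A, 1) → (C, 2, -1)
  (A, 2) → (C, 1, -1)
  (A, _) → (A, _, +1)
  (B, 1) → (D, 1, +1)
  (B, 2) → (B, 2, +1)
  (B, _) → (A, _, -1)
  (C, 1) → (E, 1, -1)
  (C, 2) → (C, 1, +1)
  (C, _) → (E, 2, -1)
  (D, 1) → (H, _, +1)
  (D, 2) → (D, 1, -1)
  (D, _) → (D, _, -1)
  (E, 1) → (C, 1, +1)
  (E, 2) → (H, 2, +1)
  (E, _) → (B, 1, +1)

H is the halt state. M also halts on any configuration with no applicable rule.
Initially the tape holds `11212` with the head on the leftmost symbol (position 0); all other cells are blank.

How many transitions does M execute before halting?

8

state=A head=0 tape=__[1]1212   (A,1)→(C,2,-1)
state=C head=-1 tape=_[_]21212   (C,_)→(E,2,-1)
state=E head=-2 tape=[_]221212   (E,_)→(B,1,+1)
state=B head=-1 tape=1[2]21212   (B,2)→(B,2,+1)
state=B head=0 tape=12[2]1212   (B,2)→(B,2,+1)
state=B head=1 tape=122[1]212   (B,1)→(D,1,+1)
state=D head=2 tape=1221[2]12   (D,2)→(D,1,-1)
state=D head=1 tape=122[1]112   (D,1)→(H,_,+1)
state=H head=2 tape=122_[1]12
M halts after 8 transitions.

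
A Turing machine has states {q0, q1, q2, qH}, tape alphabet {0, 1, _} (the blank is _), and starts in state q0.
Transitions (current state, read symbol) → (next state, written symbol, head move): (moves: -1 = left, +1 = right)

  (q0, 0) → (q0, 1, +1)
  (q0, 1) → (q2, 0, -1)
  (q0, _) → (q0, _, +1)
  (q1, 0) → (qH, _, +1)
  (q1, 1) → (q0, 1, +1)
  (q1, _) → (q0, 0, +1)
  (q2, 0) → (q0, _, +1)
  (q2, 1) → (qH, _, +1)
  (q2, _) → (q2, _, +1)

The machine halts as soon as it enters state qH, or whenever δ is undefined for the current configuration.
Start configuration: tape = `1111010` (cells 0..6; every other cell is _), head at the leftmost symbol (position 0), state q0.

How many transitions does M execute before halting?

q0 | _[1]111010   read 1 → write 0, move -1, go to q2
q2 | [_]0111010   read _ → write _, move +1, go to q2
q2 | _[0]111010   read 0 → write _, move +1, go to q0
q0 | __[1]11010   read 1 → write 0, move -1, go to q2
q2 | _[_]011010   read _ → write _, move +1, go to q2
q2 | __[0]11010   read 0 → write _, move +1, go to q0
q0 | ___[1]1010   read 1 → write 0, move -1, go to q2
q2 | __[_]01010   read _ → write _, move +1, go to q2
q2 | ___[0]1010   read 0 → write _, move +1, go to q0
q0 | ____[1]010   read 1 → write 0, move -1, go to q2
q2 | ___[_]0010   read _ → write _, move +1, go to q2
q2 | ____[0]010   read 0 → write _, move +1, go to q0
q0 | _____[0]10   read 0 → write 1, move +1, go to q0
q0 | _____1[1]0   read 1 → write 0, move -1, go to q2
q2 | _____[1]00   read 1 → write _, move +1, go to qH
qH | ______[0]0
M halts after 15 transitions.

15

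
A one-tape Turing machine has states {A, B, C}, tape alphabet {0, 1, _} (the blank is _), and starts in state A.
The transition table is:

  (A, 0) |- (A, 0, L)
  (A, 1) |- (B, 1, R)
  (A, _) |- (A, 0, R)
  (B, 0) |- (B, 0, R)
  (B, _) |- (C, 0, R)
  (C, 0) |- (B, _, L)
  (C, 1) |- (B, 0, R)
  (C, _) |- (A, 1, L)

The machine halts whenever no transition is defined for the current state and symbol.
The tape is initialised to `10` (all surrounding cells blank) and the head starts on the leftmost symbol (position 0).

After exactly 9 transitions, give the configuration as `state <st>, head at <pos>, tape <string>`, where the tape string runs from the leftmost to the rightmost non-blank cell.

state B, head at 3, tape 1001

state=A head=0 tape=[1]0__   (A,1)→(B,1,R)
state=B head=1 tape=1[0]__   (B,0)→(B,0,R)
state=B head=2 tape=10[_]_   (B,_)→(C,0,R)
state=C head=3 tape=100[_]   (C,_)→(A,1,L)
state=A head=2 tape=10[0]1   (A,0)→(A,0,L)
state=A head=1 tape=1[0]01   (A,0)→(A,0,L)
state=A head=0 tape=[1]001   (A,1)→(B,1,R)
state=B head=1 tape=1[0]01   (B,0)→(B,0,R)
state=B head=2 tape=10[0]1   (B,0)→(B,0,R)
state=B head=3 tape=100[1]
After 9 steps: state B, head at 3, tape 1001.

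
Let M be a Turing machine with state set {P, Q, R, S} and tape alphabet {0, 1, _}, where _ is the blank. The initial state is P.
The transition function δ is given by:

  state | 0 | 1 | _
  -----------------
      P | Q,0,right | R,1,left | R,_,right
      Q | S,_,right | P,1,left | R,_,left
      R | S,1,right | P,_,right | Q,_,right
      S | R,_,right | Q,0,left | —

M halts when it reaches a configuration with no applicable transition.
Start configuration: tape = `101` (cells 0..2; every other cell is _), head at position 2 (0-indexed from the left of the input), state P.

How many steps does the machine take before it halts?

P | _10[1]_   read 1 → write 1, move left, go to R
R | _1[0]1_   read 0 → write 1, move right, go to S
S | _11[1]_   read 1 → write 0, move left, go to Q
Q | _1[1]0_   read 1 → write 1, move left, go to P
P | _[1]10_   read 1 → write 1, move left, go to R
R | [_]110_   read _ → write _, move right, go to Q
Q | _[1]10_   read 1 → write 1, move left, go to P
P | [_]110_   read _ → write _, move right, go to R
R | _[1]10_   read 1 → write _, move right, go to P
P | __[1]0_   read 1 → write 1, move left, go to R
R | _[_]10_   read _ → write _, move right, go to Q
Q | __[1]0_   read 1 → write 1, move left, go to P
P | _[_]10_   read _ → write _, move right, go to R
R | __[1]0_   read 1 → write _, move right, go to P
P | ___[0]_   read 0 → write 0, move right, go to Q
Q | ___0[_]   read _ → write _, move left, go to R
R | ___[0]_   read 0 → write 1, move right, go to S
S | ___1[_]
M halts after 17 transitions.

17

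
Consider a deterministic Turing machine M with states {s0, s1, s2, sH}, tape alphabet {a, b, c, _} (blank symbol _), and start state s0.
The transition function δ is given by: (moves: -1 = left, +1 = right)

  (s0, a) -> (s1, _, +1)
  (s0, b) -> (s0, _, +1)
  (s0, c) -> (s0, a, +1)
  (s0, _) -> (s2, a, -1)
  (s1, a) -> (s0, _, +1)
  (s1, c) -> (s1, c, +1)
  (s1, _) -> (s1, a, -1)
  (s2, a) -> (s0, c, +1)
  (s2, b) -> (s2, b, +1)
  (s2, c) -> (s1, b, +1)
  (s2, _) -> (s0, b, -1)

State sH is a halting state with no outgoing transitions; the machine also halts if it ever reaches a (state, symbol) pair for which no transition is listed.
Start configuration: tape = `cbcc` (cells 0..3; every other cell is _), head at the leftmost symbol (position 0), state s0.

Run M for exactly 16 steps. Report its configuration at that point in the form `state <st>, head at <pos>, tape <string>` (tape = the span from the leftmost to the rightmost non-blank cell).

state s1, head at 4, tape a_acaaa

state=s0 head=0 tape=[c]bcc___   (s0,c)→(s0,a,+1)
state=s0 head=1 tape=a[b]cc___   (s0,b)→(s0,_,+1)
state=s0 head=2 tape=a_[c]c___   (s0,c)→(s0,a,+1)
state=s0 head=3 tape=a_a[c]___   (s0,c)→(s0,a,+1)
state=s0 head=4 tape=a_aa[_]__   (s0,_)→(s2,a,-1)
state=s2 head=3 tape=a_a[a]a__   (s2,a)→(s0,c,+1)
state=s0 head=4 tape=a_ac[a]__   (s0,a)→(s1,_,+1)
state=s1 head=5 tape=a_ac_[_]_   (s1,_)→(s1,a,-1)
state=s1 head=4 tape=a_ac[_]a_   (s1,_)→(s1,a,-1)
state=s1 head=3 tape=a_a[c]aa_   (s1,c)→(s1,c,+1)
state=s1 head=4 tape=a_ac[a]a_   (s1,a)→(s0,_,+1)
state=s0 head=5 tape=a_ac_[a]_   (s0,a)→(s1,_,+1)
state=s1 head=6 tape=a_ac__[_]   (s1,_)→(s1,a,-1)
state=s1 head=5 tape=a_ac_[_]a   (s1,_)→(s1,a,-1)
state=s1 head=4 tape=a_ac[_]aa   (s1,_)→(s1,a,-1)
state=s1 head=3 tape=a_a[c]aaa   (s1,c)→(s1,c,+1)
state=s1 head=4 tape=a_ac[a]aa
After 16 steps: state s1, head at 4, tape a_acaaa.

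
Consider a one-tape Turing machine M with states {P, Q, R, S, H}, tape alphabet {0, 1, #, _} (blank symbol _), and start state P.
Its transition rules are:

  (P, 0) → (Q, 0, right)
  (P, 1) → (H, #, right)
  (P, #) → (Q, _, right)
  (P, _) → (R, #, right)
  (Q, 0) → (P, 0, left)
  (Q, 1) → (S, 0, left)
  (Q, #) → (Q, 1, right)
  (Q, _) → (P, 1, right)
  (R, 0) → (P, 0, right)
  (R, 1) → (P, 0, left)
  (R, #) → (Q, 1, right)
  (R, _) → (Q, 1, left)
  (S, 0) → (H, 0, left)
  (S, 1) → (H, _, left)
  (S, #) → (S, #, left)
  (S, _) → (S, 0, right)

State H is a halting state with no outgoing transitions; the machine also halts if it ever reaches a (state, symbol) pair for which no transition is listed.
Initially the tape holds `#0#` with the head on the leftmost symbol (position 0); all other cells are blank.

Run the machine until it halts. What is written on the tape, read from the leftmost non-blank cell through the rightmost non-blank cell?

state=P head=0 tape=[#]0#___   (P,#)→(Q,_,right)
state=Q head=1 tape=_[0]#___   (Q,0)→(P,0,left)
state=P head=0 tape=[_]0#___   (P,_)→(R,#,right)
state=R head=1 tape=#[0]#___   (R,0)→(P,0,right)
state=P head=2 tape=#0[#]___   (P,#)→(Q,_,right)
state=Q head=3 tape=#0_[_]__   (Q,_)→(P,1,right)
state=P head=4 tape=#0_1[_]_   (P,_)→(R,#,right)
state=R head=5 tape=#0_1#[_]   (R,_)→(Q,1,left)
state=Q head=4 tape=#0_1[#]1   (Q,#)→(Q,1,right)
state=Q head=5 tape=#0_11[1]   (Q,1)→(S,0,left)
state=S head=4 tape=#0_1[1]0   (S,1)→(H,_,left)
state=H head=3 tape=#0_[1]_0
The non-blank tape span at halt is #0_1_0.

#0_1_0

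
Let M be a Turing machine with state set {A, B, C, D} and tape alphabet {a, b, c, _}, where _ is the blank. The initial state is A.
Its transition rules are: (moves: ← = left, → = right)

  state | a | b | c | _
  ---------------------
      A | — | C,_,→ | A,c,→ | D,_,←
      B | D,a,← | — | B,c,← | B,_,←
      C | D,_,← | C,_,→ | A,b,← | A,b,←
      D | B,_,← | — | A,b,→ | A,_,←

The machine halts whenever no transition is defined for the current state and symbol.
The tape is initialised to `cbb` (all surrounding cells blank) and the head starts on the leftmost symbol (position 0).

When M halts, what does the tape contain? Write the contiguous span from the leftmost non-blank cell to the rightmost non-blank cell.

b__b

state=A head=0 tape=[c]bb_   (A,c)→(A,c,→)
state=A head=1 tape=c[b]b_   (A,b)→(C,_,→)
state=C head=2 tape=c_[b]_   (C,b)→(C,_,→)
state=C head=3 tape=c__[_]   (C,_)→(A,b,←)
state=A head=2 tape=c_[_]b   (A,_)→(D,_,←)
state=D head=1 tape=c[_]_b   (D,_)→(A,_,←)
state=A head=0 tape=[c]__b   (A,c)→(A,c,→)
state=A head=1 tape=c[_]_b   (A,_)→(D,_,←)
state=D head=0 tape=[c]__b   (D,c)→(A,b,→)
state=A head=1 tape=b[_]_b   (A,_)→(D,_,←)
state=D head=0 tape=[b]__b
The non-blank tape span at halt is b__b.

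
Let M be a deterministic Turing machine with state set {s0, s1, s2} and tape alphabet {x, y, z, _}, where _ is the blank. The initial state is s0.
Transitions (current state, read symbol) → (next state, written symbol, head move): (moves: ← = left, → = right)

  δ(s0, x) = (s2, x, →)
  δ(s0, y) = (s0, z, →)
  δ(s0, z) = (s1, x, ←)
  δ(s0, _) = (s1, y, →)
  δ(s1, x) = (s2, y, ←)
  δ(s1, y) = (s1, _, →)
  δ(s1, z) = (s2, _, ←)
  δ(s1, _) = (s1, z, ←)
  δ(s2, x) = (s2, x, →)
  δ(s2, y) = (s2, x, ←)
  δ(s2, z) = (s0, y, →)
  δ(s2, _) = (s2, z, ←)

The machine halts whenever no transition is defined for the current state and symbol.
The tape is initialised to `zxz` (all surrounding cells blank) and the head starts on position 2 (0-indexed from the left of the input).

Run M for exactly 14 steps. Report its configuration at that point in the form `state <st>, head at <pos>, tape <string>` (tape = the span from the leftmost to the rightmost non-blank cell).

s0 | zx[z]___   read z → write x, move ←, go to s1
s1 | z[x]x___   read x → write y, move ←, go to s2
s2 | [z]yx___   read z → write y, move →, go to s0
s0 | y[y]x___   read y → write z, move →, go to s0
s0 | yz[x]___   read x → write x, move →, go to s2
s2 | yzx[_]__   read _ → write z, move ←, go to s2
s2 | yz[x]z__   read x → write x, move →, go to s2
s2 | yzx[z]__   read z → write y, move →, go to s0
s0 | yzxy[_]_   read _ → write y, move →, go to s1
s1 | yzxyy[_]   read _ → write z, move ←, go to s1
s1 | yzxy[y]z   read y → write _, move →, go to s1
s1 | yzxy_[z]   read z → write _, move ←, go to s2
s2 | yzxy[_]_   read _ → write z, move ←, go to s2
s2 | yzx[y]z_   read y → write x, move ←, go to s2
s2 | yz[x]xz_
After 14 steps: state s2, head at 2, tape yzxxz.

state s2, head at 2, tape yzxxz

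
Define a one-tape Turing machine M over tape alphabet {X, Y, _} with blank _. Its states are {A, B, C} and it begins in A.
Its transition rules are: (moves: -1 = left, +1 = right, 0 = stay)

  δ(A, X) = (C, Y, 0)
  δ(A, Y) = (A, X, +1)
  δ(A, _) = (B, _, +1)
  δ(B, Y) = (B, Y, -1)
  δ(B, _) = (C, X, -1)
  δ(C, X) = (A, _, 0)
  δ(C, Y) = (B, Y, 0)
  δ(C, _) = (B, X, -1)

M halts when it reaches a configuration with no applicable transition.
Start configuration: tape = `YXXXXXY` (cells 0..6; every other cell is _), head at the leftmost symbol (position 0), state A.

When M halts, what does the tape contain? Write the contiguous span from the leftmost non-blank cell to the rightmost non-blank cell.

state=A head=0 tape=[Y]XXXXXY   (A,Y)→(A,X,+1)
state=A head=1 tape=X[X]XXXXY   (A,X)→(C,Y,0)
state=C head=1 tape=X[Y]XXXXY   (C,Y)→(B,Y,0)
state=B head=1 tape=X[Y]XXXXY   (B,Y)→(B,Y,-1)
state=B head=0 tape=[X]YXXXXY
The non-blank tape span at halt is XYXXXXY.

XYXXXXY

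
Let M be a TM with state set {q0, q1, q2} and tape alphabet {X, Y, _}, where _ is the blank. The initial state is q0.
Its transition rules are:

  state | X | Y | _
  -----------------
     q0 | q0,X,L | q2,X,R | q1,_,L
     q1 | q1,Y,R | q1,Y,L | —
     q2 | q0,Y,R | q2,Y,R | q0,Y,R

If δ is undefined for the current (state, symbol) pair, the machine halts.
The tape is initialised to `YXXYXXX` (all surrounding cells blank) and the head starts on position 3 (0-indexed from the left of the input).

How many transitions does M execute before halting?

state=q0 head=3 tape=_YXX[Y]XXX_   (q0,Y)→(q2,X,R)
state=q2 head=4 tape=_YXXX[X]XX_   (q2,X)→(q0,Y,R)
state=q0 head=5 tape=_YXXXY[X]X_   (q0,X)→(q0,X,L)
state=q0 head=4 tape=_YXXX[Y]XX_   (q0,Y)→(q2,X,R)
state=q2 head=5 tape=_YXXXX[X]X_   (q2,X)→(q0,Y,R)
state=q0 head=6 tape=_YXXXXY[X]_   (q0,X)→(q0,X,L)
state=q0 head=5 tape=_YXXXX[Y]X_   (q0,Y)→(q2,X,R)
state=q2 head=6 tape=_YXXXXX[X]_   (q2,X)→(q0,Y,R)
state=q0 head=7 tape=_YXXXXXY[_]   (q0,_)→(q1,_,L)
state=q1 head=6 tape=_YXXXXX[Y]_   (q1,Y)→(q1,Y,L)
state=q1 head=5 tape=_YXXXX[X]Y_   (q1,X)→(q1,Y,R)
state=q1 head=6 tape=_YXXXXY[Y]_   (q1,Y)→(q1,Y,L)
state=q1 head=5 tape=_YXXXX[Y]Y_   (q1,Y)→(q1,Y,L)
state=q1 head=4 tape=_YXXX[X]YY_   (q1,X)→(q1,Y,R)
state=q1 head=5 tape=_YXXXY[Y]Y_   (q1,Y)→(q1,Y,L)
state=q1 head=4 tape=_YXXX[Y]YY_   (q1,Y)→(q1,Y,L)
state=q1 head=3 tape=_YXX[X]YYY_   (q1,X)→(q1,Y,R)
state=q1 head=4 tape=_YXXY[Y]YY_   (q1,Y)→(q1,Y,L)
state=q1 head=3 tape=_YXX[Y]YYY_   (q1,Y)→(q1,Y,L)
state=q1 head=2 tape=_YX[X]YYYY_   (q1,X)→(q1,Y,R)
state=q1 head=3 tape=_YXY[Y]YYY_   (q1,Y)→(q1,Y,L)
state=q1 head=2 tape=_YX[Y]YYYY_   (q1,Y)→(q1,Y,L)
state=q1 head=1 tape=_Y[X]YYYYY_   (q1,X)→(q1,Y,R)
state=q1 head=2 tape=_YY[Y]YYYY_   (q1,Y)→(q1,Y,L)
state=q1 head=1 tape=_Y[Y]YYYYY_   (q1,Y)→(q1,Y,L)
state=q1 head=0 tape=_[Y]YYYYYY_   (q1,Y)→(q1,Y,L)
state=q1 head=-1 tape=[_]YYYYYYY_
M halts after 26 transitions.

26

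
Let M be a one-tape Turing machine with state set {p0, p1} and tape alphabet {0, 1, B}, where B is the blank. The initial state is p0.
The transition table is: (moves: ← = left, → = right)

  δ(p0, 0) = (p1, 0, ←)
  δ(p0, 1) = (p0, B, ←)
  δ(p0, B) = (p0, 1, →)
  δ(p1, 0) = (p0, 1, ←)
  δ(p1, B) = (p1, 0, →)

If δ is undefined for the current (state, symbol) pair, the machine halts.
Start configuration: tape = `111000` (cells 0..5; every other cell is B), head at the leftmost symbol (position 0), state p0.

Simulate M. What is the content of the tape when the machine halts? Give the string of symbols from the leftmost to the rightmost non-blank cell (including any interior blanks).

111111000

p0 | BBB[1]11000   read 1 → write B, move ←, go to p0
p0 | BB[B]B11000   read B → write 1, move →, go to p0
p0 | BB1[B]11000   read B → write 1, move →, go to p0
p0 | BB11[1]1000   read 1 → write B, move ←, go to p0
p0 | BB1[1]B1000   read 1 → write B, move ←, go to p0
p0 | BB[1]BB1000   read 1 → write B, move ←, go to p0
p0 | B[B]BBB1000   read B → write 1, move →, go to p0
p0 | B1[B]BB1000   read B → write 1, move →, go to p0
p0 | B11[B]B1000   read B → write 1, move →, go to p0
p0 | B111[B]1000   read B → write 1, move →, go to p0
p0 | B1111[1]000   read 1 → write B, move ←, go to p0
p0 | B111[1]B000   read 1 → write B, move ←, go to p0
p0 | B11[1]BB000   read 1 → write B, move ←, go to p0
p0 | B1[1]BBB000   read 1 → write B, move ←, go to p0
p0 | B[1]BBBB000   read 1 → write B, move ←, go to p0
p0 | [B]BBBBB000   read B → write 1, move →, go to p0
p0 | 1[B]BBBB000   read B → write 1, move →, go to p0
p0 | 11[B]BBB000   read B → write 1, move →, go to p0
p0 | 111[B]BB000   read B → write 1, move →, go to p0
p0 | 1111[B]B000   read B → write 1, move →, go to p0
p0 | 11111[B]000   read B → write 1, move →, go to p0
p0 | 111111[0]00   read 0 → write 0, move ←, go to p1
p1 | 11111[1]000
The non-blank tape span at halt is 111111000.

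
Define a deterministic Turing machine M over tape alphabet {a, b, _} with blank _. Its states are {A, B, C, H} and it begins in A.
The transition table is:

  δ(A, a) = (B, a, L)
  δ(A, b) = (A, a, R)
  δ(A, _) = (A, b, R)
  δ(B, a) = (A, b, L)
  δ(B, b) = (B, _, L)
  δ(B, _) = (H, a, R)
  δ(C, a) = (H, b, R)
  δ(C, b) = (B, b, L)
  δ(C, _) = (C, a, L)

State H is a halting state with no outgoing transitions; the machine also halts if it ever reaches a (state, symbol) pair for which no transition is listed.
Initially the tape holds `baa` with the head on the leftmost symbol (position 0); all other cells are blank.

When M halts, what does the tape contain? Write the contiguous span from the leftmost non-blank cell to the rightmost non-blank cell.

A | __[b]aa   read b → write a, move R, go to A
A | __a[a]a   read a → write a, move L, go to B
B | __[a]aa   read a → write b, move L, go to A
A | _[_]baa   read _ → write b, move R, go to A
A | _b[b]aa   read b → write a, move R, go to A
A | _ba[a]a   read a → write a, move L, go to B
B | _b[a]aa   read a → write b, move L, go to A
A | _[b]baa   read b → write a, move R, go to A
A | _a[b]aa   read b → write a, move R, go to A
A | _aa[a]a   read a → write a, move L, go to B
B | _a[a]aa   read a → write b, move L, go to A
A | _[a]baa   read a → write a, move L, go to B
B | [_]abaa   read _ → write a, move R, go to H
H | a[a]baa
The non-blank tape span at halt is aabaa.

aabaa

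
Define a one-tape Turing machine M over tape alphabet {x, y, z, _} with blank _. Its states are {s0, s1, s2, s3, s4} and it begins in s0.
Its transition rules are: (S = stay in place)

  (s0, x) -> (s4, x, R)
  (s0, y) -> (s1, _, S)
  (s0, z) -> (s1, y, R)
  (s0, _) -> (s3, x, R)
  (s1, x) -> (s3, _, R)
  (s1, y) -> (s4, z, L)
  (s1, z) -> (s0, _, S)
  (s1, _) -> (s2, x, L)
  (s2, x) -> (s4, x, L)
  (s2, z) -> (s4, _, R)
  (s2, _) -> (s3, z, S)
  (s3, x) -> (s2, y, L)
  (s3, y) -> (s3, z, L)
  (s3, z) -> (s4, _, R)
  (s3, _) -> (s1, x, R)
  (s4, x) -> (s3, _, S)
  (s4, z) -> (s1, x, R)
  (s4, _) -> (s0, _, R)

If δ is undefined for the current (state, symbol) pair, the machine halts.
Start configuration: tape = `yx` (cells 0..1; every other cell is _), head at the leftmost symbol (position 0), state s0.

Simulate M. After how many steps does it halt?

state=s0 head=0 tape=_[y]x___   (s0,y)→(s1,_,S)
state=s1 head=0 tape=_[_]x___   (s1,_)→(s2,x,L)
state=s2 head=-1 tape=[_]xx___   (s2,_)→(s3,z,S)
state=s3 head=-1 tape=[z]xx___   (s3,z)→(s4,_,R)
state=s4 head=0 tape=_[x]x___   (s4,x)→(s3,_,S)
state=s3 head=0 tape=_[_]x___   (s3,_)→(s1,x,R)
state=s1 head=1 tape=_x[x]___   (s1,x)→(s3,_,R)
state=s3 head=2 tape=_x_[_]__   (s3,_)→(s1,x,R)
state=s1 head=3 tape=_x_x[_]_   (s1,_)→(s2,x,L)
state=s2 head=2 tape=_x_[x]x_   (s2,x)→(s4,x,L)
state=s4 head=1 tape=_x[_]xx_   (s4,_)→(s0,_,R)
state=s0 head=2 tape=_x_[x]x_   (s0,x)→(s4,x,R)
state=s4 head=3 tape=_x_x[x]_   (s4,x)→(s3,_,S)
state=s3 head=3 tape=_x_x[_]_   (s3,_)→(s1,x,R)
state=s1 head=4 tape=_x_xx[_]   (s1,_)→(s2,x,L)
state=s2 head=3 tape=_x_x[x]x   (s2,x)→(s4,x,L)
state=s4 head=2 tape=_x_[x]xx   (s4,x)→(s3,_,S)
state=s3 head=2 tape=_x_[_]xx   (s3,_)→(s1,x,R)
state=s1 head=3 tape=_x_x[x]x   (s1,x)→(s3,_,R)
state=s3 head=4 tape=_x_x_[x]   (s3,x)→(s2,y,L)
state=s2 head=3 tape=_x_x[_]y   (s2,_)→(s3,z,S)
state=s3 head=3 tape=_x_x[z]y   (s3,z)→(s4,_,R)
state=s4 head=4 tape=_x_x_[y]
M halts after 22 transitions.

22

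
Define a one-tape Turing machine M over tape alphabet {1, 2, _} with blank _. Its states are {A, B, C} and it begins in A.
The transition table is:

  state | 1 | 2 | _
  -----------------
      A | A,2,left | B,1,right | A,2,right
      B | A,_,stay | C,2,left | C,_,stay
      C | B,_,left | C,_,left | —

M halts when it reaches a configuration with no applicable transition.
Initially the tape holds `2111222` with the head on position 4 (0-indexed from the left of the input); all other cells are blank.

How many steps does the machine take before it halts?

18

state=A head=4 tape=2111[2]22   (A,2)→(B,1,right)
state=B head=5 tape=21111[2]2   (B,2)→(C,2,left)
state=C head=4 tape=2111[1]22   (C,1)→(B,_,left)
state=B head=3 tape=211[1]_22   (B,1)→(A,_,stay)
state=A head=3 tape=211[_]_22   (A,_)→(A,2,right)
state=A head=4 tape=2112[_]22   (A,_)→(A,2,right)
state=A head=5 tape=21122[2]2   (A,2)→(B,1,right)
state=B head=6 tape=211221[2]   (B,2)→(C,2,left)
state=C head=5 tape=21122[1]2   (C,1)→(B,_,left)
state=B head=4 tape=2112[2]_2   (B,2)→(C,2,left)
state=C head=3 tape=211[2]2_2   (C,2)→(C,_,left)
state=C head=2 tape=21[1]_2_2   (C,1)→(B,_,left)
state=B head=1 tape=2[1]__2_2   (B,1)→(A,_,stay)
state=A head=1 tape=2[_]__2_2   (A,_)→(A,2,right)
state=A head=2 tape=22[_]_2_2   (A,_)→(A,2,right)
state=A head=3 tape=222[_]2_2   (A,_)→(A,2,right)
state=A head=4 tape=2222[2]_2   (A,2)→(B,1,right)
state=B head=5 tape=22221[_]2   (B,_)→(C,_,stay)
state=C head=5 tape=22221[_]2
M halts after 18 transitions.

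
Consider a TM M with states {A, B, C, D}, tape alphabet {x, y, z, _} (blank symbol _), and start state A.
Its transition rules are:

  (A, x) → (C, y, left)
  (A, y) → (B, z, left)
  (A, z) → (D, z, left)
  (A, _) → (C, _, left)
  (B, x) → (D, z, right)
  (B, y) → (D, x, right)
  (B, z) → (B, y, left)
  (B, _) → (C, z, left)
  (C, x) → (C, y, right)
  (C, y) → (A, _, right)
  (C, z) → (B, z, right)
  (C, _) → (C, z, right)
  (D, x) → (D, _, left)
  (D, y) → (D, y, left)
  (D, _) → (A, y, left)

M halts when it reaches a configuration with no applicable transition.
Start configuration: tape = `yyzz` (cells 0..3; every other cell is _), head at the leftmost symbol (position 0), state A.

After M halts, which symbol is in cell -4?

z

state=A head=0 tape=____[y]yzz   (A,y)→(B,z,left)
state=B head=-1 tape=___[_]zyzz   (B,_)→(C,z,left)
state=C head=-2 tape=__[_]zzyzz   (C,_)→(C,z,right)
state=C head=-1 tape=__z[z]zyzz   (C,z)→(B,z,right)
state=B head=0 tape=__zz[z]yzz   (B,z)→(B,y,left)
state=B head=-1 tape=__z[z]yyzz   (B,z)→(B,y,left)
state=B head=-2 tape=__[z]yyyzz   (B,z)→(B,y,left)
state=B head=-3 tape=_[_]yyyyzz   (B,_)→(C,z,left)
state=C head=-4 tape=[_]zyyyyzz   (C,_)→(C,z,right)
state=C head=-3 tape=z[z]yyyyzz   (C,z)→(B,z,right)
state=B head=-2 tape=zz[y]yyyzz   (B,y)→(D,x,right)
state=D head=-1 tape=zzx[y]yyzz   (D,y)→(D,y,left)
state=D head=-2 tape=zz[x]yyyzz   (D,x)→(D,_,left)
state=D head=-3 tape=z[z]_yyyzz
Cell -4 holds z when M halts.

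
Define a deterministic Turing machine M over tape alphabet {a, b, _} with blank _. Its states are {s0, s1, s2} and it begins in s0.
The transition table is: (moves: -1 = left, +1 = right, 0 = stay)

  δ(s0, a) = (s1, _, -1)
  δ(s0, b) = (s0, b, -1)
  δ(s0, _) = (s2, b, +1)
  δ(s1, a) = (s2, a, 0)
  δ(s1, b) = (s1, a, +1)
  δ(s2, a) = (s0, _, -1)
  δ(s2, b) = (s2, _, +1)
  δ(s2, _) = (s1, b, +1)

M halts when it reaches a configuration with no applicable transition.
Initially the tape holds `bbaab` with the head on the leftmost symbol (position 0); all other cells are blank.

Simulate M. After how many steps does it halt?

16

s0 | _[b]baab_   read b → write b, move -1, go to s0
s0 | [_]bbaab_   read _ → write b, move +1, go to s2
s2 | b[b]baab_   read b → write _, move +1, go to s2
s2 | b_[b]aab_   read b → write _, move +1, go to s2
s2 | b__[a]ab_   read a → write _, move -1, go to s0
s0 | b_[_]_ab_   read _ → write b, move +1, go to s2
s2 | b_b[_]ab_   read _ → write b, move +1, go to s1
s1 | b_bb[a]b_   read a → write a, move 0, go to s2
s2 | b_bb[a]b_   read a → write _, move -1, go to s0
s0 | b_b[b]_b_   read b → write b, move -1, go to s0
s0 | b_[b]b_b_   read b → write b, move -1, go to s0
s0 | b[_]bb_b_   read _ → write b, move +1, go to s2
s2 | bb[b]b_b_   read b → write _, move +1, go to s2
s2 | bb_[b]_b_   read b → write _, move +1, go to s2
s2 | bb__[_]b_   read _ → write b, move +1, go to s1
s1 | bb__b[b]_   read b → write a, move +1, go to s1
s1 | bb__ba[_]
M halts after 16 transitions.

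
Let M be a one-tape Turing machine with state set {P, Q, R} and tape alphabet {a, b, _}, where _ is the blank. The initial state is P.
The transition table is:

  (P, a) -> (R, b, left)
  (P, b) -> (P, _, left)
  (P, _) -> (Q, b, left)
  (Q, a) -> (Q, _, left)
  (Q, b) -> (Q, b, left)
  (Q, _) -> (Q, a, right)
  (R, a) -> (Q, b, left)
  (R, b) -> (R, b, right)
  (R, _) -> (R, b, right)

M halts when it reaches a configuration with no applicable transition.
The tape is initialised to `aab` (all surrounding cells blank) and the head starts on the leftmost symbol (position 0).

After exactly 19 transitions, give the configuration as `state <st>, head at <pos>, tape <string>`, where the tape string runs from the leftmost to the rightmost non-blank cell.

state Q, head at -3, tape aa_bbbb

state=P head=0 tape=____[a]ab   (P,a)→(R,b,left)
state=R head=-1 tape=___[_]bab   (R,_)→(R,b,right)
state=R head=0 tape=___b[b]ab   (R,b)→(R,b,right)
state=R head=1 tape=___bb[a]b   (R,a)→(Q,b,left)
state=Q head=0 tape=___b[b]bb   (Q,b)→(Q,b,left)
state=Q head=-1 tape=___[b]bbb   (Q,b)→(Q,b,left)
state=Q head=-2 tape=__[_]bbbb   (Q,_)→(Q,a,right)
state=Q head=-1 tape=__a[b]bbb   (Q,b)→(Q,b,left)
state=Q head=-2 tape=__[a]bbbb   (Q,a)→(Q,_,left)
state=Q head=-3 tape=_[_]_bbbb   (Q,_)→(Q,a,right)
state=Q head=-2 tape=_a[_]bbbb   (Q,_)→(Q,a,right)
state=Q head=-1 tape=_aa[b]bbb   (Q,b)→(Q,b,left)
state=Q head=-2 tape=_a[a]bbbb   (Q,a)→(Q,_,left)
state=Q head=-3 tape=_[a]_bbbb   (Q,a)→(Q,_,left)
state=Q head=-4 tape=[_]__bbbb   (Q,_)→(Q,a,right)
state=Q head=-3 tape=a[_]_bbbb   (Q,_)→(Q,a,right)
state=Q head=-2 tape=aa[_]bbbb   (Q,_)→(Q,a,right)
state=Q head=-1 tape=aaa[b]bbb   (Q,b)→(Q,b,left)
state=Q head=-2 tape=aa[a]bbbb   (Q,a)→(Q,_,left)
state=Q head=-3 tape=a[a]_bbbb
After 19 steps: state Q, head at -3, tape aa_bbbb.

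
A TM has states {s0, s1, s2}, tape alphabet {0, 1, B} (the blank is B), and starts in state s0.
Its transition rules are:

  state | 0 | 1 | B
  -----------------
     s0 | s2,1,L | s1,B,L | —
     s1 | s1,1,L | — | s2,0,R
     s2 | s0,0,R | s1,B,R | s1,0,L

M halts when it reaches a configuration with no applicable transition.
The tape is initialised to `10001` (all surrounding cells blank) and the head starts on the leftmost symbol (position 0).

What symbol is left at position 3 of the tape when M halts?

s0 | BB[1]0001   read 1 → write B, move L, go to s1
s1 | B[B]B0001   read B → write 0, move R, go to s2
s2 | B0[B]0001   read B → write 0, move L, go to s1
s1 | B[0]00001   read 0 → write 1, move L, go to s1
s1 | [B]100001   read B → write 0, move R, go to s2
s2 | 0[1]00001   read 1 → write B, move R, go to s1
s1 | 0B[0]0001   read 0 → write 1, move L, go to s1
s1 | 0[B]10001   read B → write 0, move R, go to s2
s2 | 00[1]0001   read 1 → write B, move R, go to s1
s1 | 00B[0]001   read 0 → write 1, move L, go to s1
s1 | 00[B]1001   read B → write 0, move R, go to s2
s2 | 000[1]001   read 1 → write B, move R, go to s1
s1 | 000B[0]01   read 0 → write 1, move L, go to s1
s1 | 000[B]101   read B → write 0, move R, go to s2
s2 | 0000[1]01   read 1 → write B, move R, go to s1
s1 | 0000B[0]1   read 0 → write 1, move L, go to s1
s1 | 0000[B]11   read B → write 0, move R, go to s2
s2 | 00000[1]1   read 1 → write B, move R, go to s1
s1 | 00000B[1]
Cell 3 holds B when M halts.

B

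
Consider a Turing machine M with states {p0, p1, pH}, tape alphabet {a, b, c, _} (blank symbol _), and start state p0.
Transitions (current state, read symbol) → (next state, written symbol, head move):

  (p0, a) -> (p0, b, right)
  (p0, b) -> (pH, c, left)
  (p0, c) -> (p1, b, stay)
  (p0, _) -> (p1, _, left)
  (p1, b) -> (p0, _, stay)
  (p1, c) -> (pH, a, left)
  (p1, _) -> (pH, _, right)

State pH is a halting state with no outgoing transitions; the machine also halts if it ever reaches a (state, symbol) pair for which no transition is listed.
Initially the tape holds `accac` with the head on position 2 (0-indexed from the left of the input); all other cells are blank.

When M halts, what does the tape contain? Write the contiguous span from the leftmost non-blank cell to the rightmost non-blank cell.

p0 | ac[c]ac   read c → write b, move stay, go to p1
p1 | ac[b]ac   read b → write _, move stay, go to p0
p0 | ac[_]ac   read _ → write _, move left, go to p1
p1 | a[c]_ac   read c → write a, move left, go to pH
pH | [a]a_ac
The non-blank tape span at halt is aa_ac.

aa_ac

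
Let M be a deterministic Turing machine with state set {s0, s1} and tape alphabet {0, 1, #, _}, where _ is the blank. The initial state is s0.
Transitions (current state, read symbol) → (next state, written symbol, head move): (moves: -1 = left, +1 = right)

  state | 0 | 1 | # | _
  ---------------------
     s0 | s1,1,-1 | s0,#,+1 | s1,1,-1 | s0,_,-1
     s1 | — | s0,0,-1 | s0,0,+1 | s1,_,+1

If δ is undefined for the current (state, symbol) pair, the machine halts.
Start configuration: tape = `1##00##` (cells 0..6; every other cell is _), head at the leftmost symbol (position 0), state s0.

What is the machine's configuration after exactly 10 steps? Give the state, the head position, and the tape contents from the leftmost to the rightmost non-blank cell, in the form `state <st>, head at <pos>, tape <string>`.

state=s0 head=0 tape=[1]##00##   (s0,1)→(s0,#,+1)
state=s0 head=1 tape=#[#]#00##   (s0,#)→(s1,1,-1)
state=s1 head=0 tape=[#]1#00##   (s1,#)→(s0,0,+1)
state=s0 head=1 tape=0[1]#00##   (s0,1)→(s0,#,+1)
state=s0 head=2 tape=0#[#]00##   (s0,#)→(s1,1,-1)
state=s1 head=1 tape=0[#]100##   (s1,#)→(s0,0,+1)
state=s0 head=2 tape=00[1]00##   (s0,1)→(s0,#,+1)
state=s0 head=3 tape=00#[0]0##   (s0,0)→(s1,1,-1)
state=s1 head=2 tape=00[#]10##   (s1,#)→(s0,0,+1)
state=s0 head=3 tape=000[1]0##   (s0,1)→(s0,#,+1)
state=s0 head=4 tape=000#[0]##
After 10 steps: state s0, head at 4, tape 000#0##.

state s0, head at 4, tape 000#0##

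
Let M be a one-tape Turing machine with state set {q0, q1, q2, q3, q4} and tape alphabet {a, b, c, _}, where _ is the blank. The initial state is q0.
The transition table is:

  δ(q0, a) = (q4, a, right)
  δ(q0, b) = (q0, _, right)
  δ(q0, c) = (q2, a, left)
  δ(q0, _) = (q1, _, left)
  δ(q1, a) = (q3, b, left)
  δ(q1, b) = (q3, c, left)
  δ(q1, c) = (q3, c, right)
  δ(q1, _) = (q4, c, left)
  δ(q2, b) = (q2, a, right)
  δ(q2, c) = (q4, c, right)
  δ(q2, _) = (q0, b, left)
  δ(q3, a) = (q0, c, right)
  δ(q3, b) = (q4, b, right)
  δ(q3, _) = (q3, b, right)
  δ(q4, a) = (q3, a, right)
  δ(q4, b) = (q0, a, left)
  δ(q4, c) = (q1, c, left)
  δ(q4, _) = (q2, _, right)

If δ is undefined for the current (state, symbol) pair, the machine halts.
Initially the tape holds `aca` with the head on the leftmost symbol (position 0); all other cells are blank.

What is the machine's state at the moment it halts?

q0 | __[a]ca   read a → write a, move right, go to q4
q4 | __a[c]a   read c → write c, move left, go to q1
q1 | __[a]ca   read a → write b, move left, go to q3
q3 | _[_]bca   read _ → write b, move right, go to q3
q3 | _b[b]ca   read b → write b, move right, go to q4
q4 | _bb[c]a   read c → write c, move left, go to q1
q1 | _b[b]ca   read b → write c, move left, go to q3
q3 | _[b]cca   read b → write b, move right, go to q4
q4 | _b[c]ca   read c → write c, move left, go to q1
q1 | _[b]cca   read b → write c, move left, go to q3
q3 | [_]ccca   read _ → write b, move right, go to q3
q3 | b[c]cca
No transition is defined for (q3, c); M halts in state q3.

q3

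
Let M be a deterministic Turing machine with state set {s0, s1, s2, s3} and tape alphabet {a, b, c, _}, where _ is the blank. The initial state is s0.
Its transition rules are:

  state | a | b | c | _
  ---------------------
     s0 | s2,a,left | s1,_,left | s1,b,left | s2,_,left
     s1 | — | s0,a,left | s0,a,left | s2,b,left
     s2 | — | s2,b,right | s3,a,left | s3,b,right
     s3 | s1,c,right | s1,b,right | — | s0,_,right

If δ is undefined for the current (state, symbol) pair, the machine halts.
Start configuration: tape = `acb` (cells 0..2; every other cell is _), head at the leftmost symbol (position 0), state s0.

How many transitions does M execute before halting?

state=s0 head=0 tape=_____[a]cb   (s0,a)→(s2,a,left)
state=s2 head=-1 tape=____[_]acb   (s2,_)→(s3,b,right)
state=s3 head=0 tape=____b[a]cb   (s3,a)→(s1,c,right)
state=s1 head=1 tape=____bc[c]b   (s1,c)→(s0,a,left)
state=s0 head=0 tape=____b[c]ab   (s0,c)→(s1,b,left)
state=s1 head=-1 tape=____[b]bab   (s1,b)→(s0,a,left)
state=s0 head=-2 tape=___[_]abab   (s0,_)→(s2,_,left)
state=s2 head=-3 tape=__[_]_abab   (s2,_)→(s3,b,right)
state=s3 head=-2 tape=__b[_]abab   (s3,_)→(s0,_,right)
state=s0 head=-1 tape=__b_[a]bab   (s0,a)→(s2,a,left)
state=s2 head=-2 tape=__b[_]abab   (s2,_)→(s3,b,right)
state=s3 head=-1 tape=__bb[a]bab   (s3,a)→(s1,c,right)
state=s1 head=0 tape=__bbc[b]ab   (s1,b)→(s0,a,left)
state=s0 head=-1 tape=__bb[c]aab   (s0,c)→(s1,b,left)
state=s1 head=-2 tape=__b[b]baab   (s1,b)→(s0,a,left)
state=s0 head=-3 tape=__[b]abaab   (s0,b)→(s1,_,left)
state=s1 head=-4 tape=_[_]_abaab   (s1,_)→(s2,b,left)
state=s2 head=-5 tape=[_]b_abaab   (s2,_)→(s3,b,right)
state=s3 head=-4 tape=b[b]_abaab   (s3,b)→(s1,b,right)
state=s1 head=-3 tape=bb[_]abaab   (s1,_)→(s2,b,left)
state=s2 head=-4 tape=b[b]babaab   (s2,b)→(s2,b,right)
state=s2 head=-3 tape=bb[b]abaab   (s2,b)→(s2,b,right)
state=s2 head=-2 tape=bbb[a]baab
M halts after 22 transitions.

22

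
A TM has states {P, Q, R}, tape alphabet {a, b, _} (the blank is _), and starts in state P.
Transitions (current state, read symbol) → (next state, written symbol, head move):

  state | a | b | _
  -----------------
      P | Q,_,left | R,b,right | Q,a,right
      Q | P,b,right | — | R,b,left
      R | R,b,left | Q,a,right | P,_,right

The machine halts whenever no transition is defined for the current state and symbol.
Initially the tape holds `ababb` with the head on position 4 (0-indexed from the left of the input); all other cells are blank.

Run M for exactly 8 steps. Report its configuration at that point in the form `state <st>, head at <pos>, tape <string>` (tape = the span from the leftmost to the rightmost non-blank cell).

state Q, head at 8, tape ababb_ba

P | abab[b]____   read b → write b, move right, go to R
R | ababb[_]___   read _ → write _, move right, go to P
P | ababb_[_]__   read _ → write a, move right, go to Q
Q | ababb_a[_]_   read _ → write b, move left, go to R
R | ababb_[a]b_   read a → write b, move left, go to R
R | ababb[_]bb_   read _ → write _, move right, go to P
P | ababb_[b]b_   read b → write b, move right, go to R
R | ababb_b[b]_   read b → write a, move right, go to Q
Q | ababb_ba[_]
After 8 steps: state Q, head at 8, tape ababb_ba.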